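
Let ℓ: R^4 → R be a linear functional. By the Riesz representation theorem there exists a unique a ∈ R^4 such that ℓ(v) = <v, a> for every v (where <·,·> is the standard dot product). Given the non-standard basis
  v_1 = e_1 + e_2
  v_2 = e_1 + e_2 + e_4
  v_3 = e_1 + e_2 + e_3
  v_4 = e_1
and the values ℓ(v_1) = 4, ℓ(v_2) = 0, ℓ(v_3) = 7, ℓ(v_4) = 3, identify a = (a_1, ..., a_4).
a = (3, 1, 3, -4)

Write a = (a_1, ..., a_4) in the standard basis. For each basis vector v_i, ℓ(v_i) = <v_i, a> is a linear equation in the a_j's. Collect the n equations into a matrix system V a = ℓ, where row i of V is v_i (expressed in the standard basis). Since V is invertible (lower-triangular with 1s on the diagonal, up to permutation), solve by back-substitution:
  V =
[[1, 1, 0, 0],
 [1, 1, 0, 1],
 [1, 1, 1, 0],
 [1, 0, 0, 0]]
  V a = (4, 0, 7, 3)
Solving gives a = (3, 1, 3, -4).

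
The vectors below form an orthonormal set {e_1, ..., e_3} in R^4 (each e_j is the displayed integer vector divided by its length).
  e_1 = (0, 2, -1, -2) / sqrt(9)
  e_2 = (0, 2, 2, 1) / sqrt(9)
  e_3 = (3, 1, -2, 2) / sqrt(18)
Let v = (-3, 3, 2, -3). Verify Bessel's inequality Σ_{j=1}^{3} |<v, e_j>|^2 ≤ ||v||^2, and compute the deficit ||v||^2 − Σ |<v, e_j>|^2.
Σ |<v, e_j>|^2 = 277/9; ||v||^2 = 31; deficit = 2/9

Write each e_j = u_j / sqrt(<u_j, u_j>) where u_j is the displayed integer vector. Then <v, e_j> = <v, u_j> / sqrt(<u_j, u_j>), so |<v, e_j>|^2 = <v, u_j>^2 / <u_j, u_j>.
Coefficients: <v, e_1> = 10/sqrt(9), <v, e_2> = 7/sqrt(9), <v, e_3> = -16/sqrt(18).
Square and sum: Σ |<v, e_j>|^2 = 277/9.
Compute ||v||^2 = v·v = 31.
Deficit = 31 − 277/9 = 2/9 ≥ 0, confirming Bessel's inequality. (The deficit equals ||v − Σ <v,e_j> e_j||^2, the squared distance from v to span{e_j}.)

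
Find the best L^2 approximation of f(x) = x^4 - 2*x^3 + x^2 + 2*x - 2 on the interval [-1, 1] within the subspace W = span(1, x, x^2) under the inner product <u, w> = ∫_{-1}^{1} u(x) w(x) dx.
g(x) = 13*x^2/7 + 4*x/5 - 73/35

The best approximation g ∈ W is the orthogonal projection of f onto W. Writing g = a_0 + a_1 x + a_2 x^2, the coefficients solve the normal equations G · a = b where
  G_{ij} = <φ_i, φ_j> and b_i = <f, φ_i>, with φ_0 = 1, φ_1 = x, φ_2 = x^2.
G =
  [2, 0, 2/3]
  [0, 2/3, 0]
  [2/3, 0, 2/5],
b = (-44/15, 8/15, -68/105).
Solving gives a_0 = -73/35, a_1 = 4/5, a_2 = 13/7, so
  g(x) = 13*x^2/7 + 4*x/5 - 73/35.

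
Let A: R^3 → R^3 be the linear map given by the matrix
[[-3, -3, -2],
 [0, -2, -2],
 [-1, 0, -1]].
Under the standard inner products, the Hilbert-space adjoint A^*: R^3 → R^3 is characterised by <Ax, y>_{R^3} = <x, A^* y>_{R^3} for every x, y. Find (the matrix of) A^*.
A^* = A^T =
[[-3, 0, -1],
 [-3, -2, 0],
 [-2, -2, -1]]

For real matrices with standard dot products, the defining identity <Ax, y> = <x, A^* y> gives (Ax)^T y = x^T (A^*) y, i.e. x^T A^T y = x^T (A^*) y. Since this holds for all x, y, we must have A^* = A^T. Therefore
A^* =
[[-3, 0, -1],
 [-3, -2, 0],
 [-2, -2, -1]].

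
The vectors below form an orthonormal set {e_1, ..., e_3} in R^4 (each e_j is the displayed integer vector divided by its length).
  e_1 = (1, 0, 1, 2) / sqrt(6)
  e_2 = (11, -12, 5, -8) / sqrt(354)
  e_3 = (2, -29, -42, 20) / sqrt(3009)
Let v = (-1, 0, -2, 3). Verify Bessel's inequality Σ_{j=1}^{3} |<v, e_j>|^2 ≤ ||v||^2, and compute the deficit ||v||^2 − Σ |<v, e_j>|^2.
Σ |<v, e_j>|^2 = 710/51; ||v||^2 = 14; deficit = 4/51

Write each e_j = u_j / sqrt(<u_j, u_j>) where u_j is the displayed integer vector. Then <v, e_j> = <v, u_j> / sqrt(<u_j, u_j>), so |<v, e_j>|^2 = <v, u_j>^2 / <u_j, u_j>.
Coefficients: <v, e_1> = 3/sqrt(6), <v, e_2> = -45/sqrt(354), <v, e_3> = 142/sqrt(3009).
Square and sum: Σ |<v, e_j>|^2 = 710/51.
Compute ||v||^2 = v·v = 14.
Deficit = 14 − 710/51 = 4/51 ≥ 0, confirming Bessel's inequality. (The deficit equals ||v − Σ <v,e_j> e_j||^2, the squared distance from v to span{e_j}.)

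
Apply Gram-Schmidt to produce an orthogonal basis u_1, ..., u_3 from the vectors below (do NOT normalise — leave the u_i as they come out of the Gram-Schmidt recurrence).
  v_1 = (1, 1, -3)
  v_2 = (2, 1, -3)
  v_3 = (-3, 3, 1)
Orthogonal basis:
  u_1 = (1, 1, -3)
  u_2 = (10/11, -1/11, 3/11)
  u_3 = (0, 3, 1)

Apply the Gram-Schmidt recurrence
  u_1 = v_1
  u_i = v_i − Σ_{j<i} ((v_i · u_j) / (u_j · u_j)) · u_j.

Step by step this gives:
  u_1 = (1, 1, -3)
  u_2 = (10/11, -1/11, 3/11)
  u_3 = (0, 3, 1)

Orthogonality check:
  u_2 · u_1 = 0 (should be 0)
  u_3 · u_1 = 0 (should be 0)
  u_3 · u_2 = 0 (should be 0)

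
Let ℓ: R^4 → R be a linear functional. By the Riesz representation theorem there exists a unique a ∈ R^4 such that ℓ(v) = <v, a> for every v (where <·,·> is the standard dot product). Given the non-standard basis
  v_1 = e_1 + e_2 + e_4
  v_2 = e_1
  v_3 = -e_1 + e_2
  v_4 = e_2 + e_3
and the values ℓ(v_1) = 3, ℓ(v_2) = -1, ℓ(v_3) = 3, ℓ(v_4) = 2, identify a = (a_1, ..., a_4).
a = (-1, 2, 0, 2)

Write a = (a_1, ..., a_4) in the standard basis. For each basis vector v_i, ℓ(v_i) = <v_i, a> is a linear equation in the a_j's. Collect the n equations into a matrix system V a = ℓ, where row i of V is v_i (expressed in the standard basis). Since V is invertible (lower-triangular with 1s on the diagonal, up to permutation), solve by back-substitution:
  V =
[[1, 1, 0, 1],
 [1, 0, 0, 0],
 [-1, 1, 0, 0],
 [0, 1, 1, 0]]
  V a = (3, -1, 3, 2)
Solving gives a = (-1, 2, 0, 2).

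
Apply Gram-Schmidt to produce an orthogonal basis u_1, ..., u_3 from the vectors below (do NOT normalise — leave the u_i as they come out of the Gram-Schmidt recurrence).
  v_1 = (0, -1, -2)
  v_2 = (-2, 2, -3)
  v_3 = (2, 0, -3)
Orthogonal basis:
  u_1 = (0, -1, -2)
  u_2 = (-2, 14/5, -7/5)
  u_3 = (140/69, 80/69, -40/69)

Apply the Gram-Schmidt recurrence
  u_1 = v_1
  u_i = v_i − Σ_{j<i} ((v_i · u_j) / (u_j · u_j)) · u_j.

Step by step this gives:
  u_1 = (0, -1, -2)
  u_2 = (-2, 14/5, -7/5)
  u_3 = (140/69, 80/69, -40/69)

Orthogonality check:
  u_2 · u_1 = 0 (should be 0)
  u_3 · u_1 = 0 (should be 0)
  u_3 · u_2 = 0 (should be 0)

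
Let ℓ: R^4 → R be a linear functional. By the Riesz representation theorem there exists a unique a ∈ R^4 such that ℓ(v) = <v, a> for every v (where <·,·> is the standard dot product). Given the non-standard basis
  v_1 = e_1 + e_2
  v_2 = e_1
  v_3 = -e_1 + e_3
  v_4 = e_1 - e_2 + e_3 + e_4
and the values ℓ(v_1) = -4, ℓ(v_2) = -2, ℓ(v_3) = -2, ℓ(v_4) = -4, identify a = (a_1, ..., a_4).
a = (-2, -2, -4, 0)

Write a = (a_1, ..., a_4) in the standard basis. For each basis vector v_i, ℓ(v_i) = <v_i, a> is a linear equation in the a_j's. Collect the n equations into a matrix system V a = ℓ, where row i of V is v_i (expressed in the standard basis). Since V is invertible (lower-triangular with 1s on the diagonal, up to permutation), solve by back-substitution:
  V =
[[1, 1, 0, 0],
 [1, 0, 0, 0],
 [-1, 0, 1, 0],
 [1, -1, 1, 1]]
  V a = (-4, -2, -2, -4)
Solving gives a = (-2, -2, -4, 0).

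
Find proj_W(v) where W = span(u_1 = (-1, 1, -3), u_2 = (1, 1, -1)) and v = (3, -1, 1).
proj_W(v) = (7/3, 1/3, 5/3)

Set up U = [u_1 | ... | u_2] ∈ R^(3×2). The projector onto W = col(U) is P = U (U^T U)^(-1) U^T.
Compute U^T U =
  [11, 3]
  [3, 3],
and U^T v = (-7, 1).
Solve U^T U · c = U^T v for the coefficients: c = (-1, 4/3). The projection is proj_W(v) = U c.
Check: (v - proj_W(v)) · u_1 = 0  (should be 0).
Check: (v - proj_W(v)) · u_2 = 0  (should be 0).
Result: proj_W(v) = (7/3, 1/3, 5/3).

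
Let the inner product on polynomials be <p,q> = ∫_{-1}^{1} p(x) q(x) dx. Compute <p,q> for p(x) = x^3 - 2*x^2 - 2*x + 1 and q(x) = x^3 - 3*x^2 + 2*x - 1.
<p,q> = -278/105

Expand the product: p(x)·q(x) = x^6 - 5*x^5 + 6*x^4 + 2*x^3 - 5*x^2 + 4*x - 1.
∫_{-1}^{1} of each monomial x^k gives [2/(k+1) if k even, 0 if k odd]. Integrating term-by-term (or equivalently evaluating the antiderivative F(x) = x^7/7 - 5*x^6/6 + 6*x^5/5 + x^4/2 - 5*x^3/3 + 2*x^2 - x at the endpoints):
  F(1) − F(−1) = 12/35 − (314/105) = -278/105.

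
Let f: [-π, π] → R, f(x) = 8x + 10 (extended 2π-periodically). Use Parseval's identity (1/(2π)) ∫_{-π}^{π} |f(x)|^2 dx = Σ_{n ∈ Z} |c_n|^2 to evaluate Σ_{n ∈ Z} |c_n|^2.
Σ |c_n|^2 = 64π^2/3 + 100

Expand and integrate term by term over [-π, π]:
  ∫ (8x)^2 dx = 64·(2π^3/3); ∫ 2·8·(10)·x dx = 0 (odd integrand); ∫ 10^2 dx = 100·2π.
So (1/(2π)) ∫_{-π}^{π} (8x + 10)^2 dx = 64π^2/3 + 100 = 64π^2/3 + 100.
Parseval ⇒ Σ |c_n|^2 = 64π^2/3 + 100.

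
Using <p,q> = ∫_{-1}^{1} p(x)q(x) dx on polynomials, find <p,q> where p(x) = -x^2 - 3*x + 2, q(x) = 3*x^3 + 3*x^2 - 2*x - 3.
<p,q> = -34/5

Expand the product: p(x)·q(x) = -3*x^5 - 12*x^4 - x^3 + 15*x^2 + 5*x - 6.
∫_{-1}^{1} of each monomial x^k gives [2/(k+1) if k even, 0 if k odd]. Integrating term-by-term (or equivalently evaluating the antiderivative F(x) = -x^6/2 - 12*x^5/5 - x^4/4 + 5*x^3 + 5*x^2/2 - 6*x at the endpoints):
  F(1) − F(−1) = -33/20 − (103/20) = -34/5.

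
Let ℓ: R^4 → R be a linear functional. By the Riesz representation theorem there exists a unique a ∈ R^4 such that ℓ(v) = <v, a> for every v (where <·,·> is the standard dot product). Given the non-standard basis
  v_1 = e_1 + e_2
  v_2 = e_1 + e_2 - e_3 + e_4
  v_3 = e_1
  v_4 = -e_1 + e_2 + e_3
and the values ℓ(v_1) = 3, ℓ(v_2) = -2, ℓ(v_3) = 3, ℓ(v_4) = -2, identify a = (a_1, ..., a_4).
a = (3, 0, 1, -4)

Write a = (a_1, ..., a_4) in the standard basis. For each basis vector v_i, ℓ(v_i) = <v_i, a> is a linear equation in the a_j's. Collect the n equations into a matrix system V a = ℓ, where row i of V is v_i (expressed in the standard basis). Since V is invertible (lower-triangular with 1s on the diagonal, up to permutation), solve by back-substitution:
  V =
[[1, 1, 0, 0],
 [1, 1, -1, 1],
 [1, 0, 0, 0],
 [-1, 1, 1, 0]]
  V a = (3, -2, 3, -2)
Solving gives a = (3, 0, 1, -4).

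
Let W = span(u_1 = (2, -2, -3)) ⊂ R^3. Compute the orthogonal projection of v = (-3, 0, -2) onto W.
proj_W(v) = (0, 0, 0)

Set up U = [u_1 | ... | u_1] ∈ R^(3×1). The projector onto W = col(U) is P = U (U^T U)^(-1) U^T.
Compute U^T U =
  [17],
and U^T v = (0).
Solve U^T U · c = U^T v for the coefficients: c = (0). The projection is proj_W(v) = U c.
Check: (v - proj_W(v)) · u_1 = 0  (should be 0).
Result: proj_W(v) = (0, 0, 0).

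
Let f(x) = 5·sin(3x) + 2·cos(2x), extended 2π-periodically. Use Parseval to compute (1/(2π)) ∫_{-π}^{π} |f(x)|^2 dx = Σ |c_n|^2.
Σ |c_n|^2 = 29/2

Expand |f|^2 and use orthogonality of {sin(nx), cos(mx)} on [-π, π]:
  ∫_{-π}^{π} sin(nx)^2 dx = π, ∫ cos(mx)^2 dx = π, and cross terms integrate to 0.
So ∫_{-π}^{π} f(x)^2 dx = 5^2 · π + 2^2 · π = (25 + 4)π.
Divide by 2π: (25 + 4)/2 = 29/2.
By Parseval, this equals Σ |c_n|^2.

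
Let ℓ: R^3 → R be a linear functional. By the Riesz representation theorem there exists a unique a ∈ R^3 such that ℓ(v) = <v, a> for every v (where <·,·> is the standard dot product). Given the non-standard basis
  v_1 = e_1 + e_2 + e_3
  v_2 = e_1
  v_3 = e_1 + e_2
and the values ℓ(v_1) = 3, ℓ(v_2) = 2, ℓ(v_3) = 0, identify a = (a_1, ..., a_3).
a = (2, -2, 3)

Write a = (a_1, ..., a_3) in the standard basis. For each basis vector v_i, ℓ(v_i) = <v_i, a> is a linear equation in the a_j's. Collect the n equations into a matrix system V a = ℓ, where row i of V is v_i (expressed in the standard basis). Since V is invertible (lower-triangular with 1s on the diagonal, up to permutation), solve by back-substitution:
  V =
[[1, 1, 1],
 [1, 0, 0],
 [1, 1, 0]]
  V a = (3, 2, 0)
Solving gives a = (2, -2, 3).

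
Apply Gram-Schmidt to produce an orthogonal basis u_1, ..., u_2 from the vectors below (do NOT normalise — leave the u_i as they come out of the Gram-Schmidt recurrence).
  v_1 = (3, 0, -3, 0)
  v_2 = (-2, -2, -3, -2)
Orthogonal basis:
  u_1 = (3, 0, -3, 0)
  u_2 = (-5/2, -2, -5/2, -2)

Apply the Gram-Schmidt recurrence
  u_1 = v_1
  u_i = v_i − Σ_{j<i} ((v_i · u_j) / (u_j · u_j)) · u_j.

Step by step this gives:
  u_1 = (3, 0, -3, 0)
  u_2 = (-5/2, -2, -5/2, -2)

Orthogonality check:
  u_2 · u_1 = 0 (should be 0)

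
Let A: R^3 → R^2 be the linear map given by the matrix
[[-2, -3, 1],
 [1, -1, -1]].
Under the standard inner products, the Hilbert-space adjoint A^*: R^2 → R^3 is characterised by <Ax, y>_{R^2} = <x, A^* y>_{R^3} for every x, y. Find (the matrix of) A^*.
A^* = A^T =
[[-2, 1],
 [-3, -1],
 [1, -1]]

For real matrices with standard dot products, the defining identity <Ax, y> = <x, A^* y> gives (Ax)^T y = x^T (A^*) y, i.e. x^T A^T y = x^T (A^*) y. Since this holds for all x, y, we must have A^* = A^T. Therefore
A^* =
[[-2, 1],
 [-3, -1],
 [1, -1]].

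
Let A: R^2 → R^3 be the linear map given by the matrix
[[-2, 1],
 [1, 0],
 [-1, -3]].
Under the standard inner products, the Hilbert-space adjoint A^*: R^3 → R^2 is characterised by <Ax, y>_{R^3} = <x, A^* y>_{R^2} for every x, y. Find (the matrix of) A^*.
A^* = A^T =
[[-2, 1, -1],
 [1, 0, -3]]

For real matrices with standard dot products, the defining identity <Ax, y> = <x, A^* y> gives (Ax)^T y = x^T (A^*) y, i.e. x^T A^T y = x^T (A^*) y. Since this holds for all x, y, we must have A^* = A^T. Therefore
A^* =
[[-2, 1, -1],
 [1, 0, -3]].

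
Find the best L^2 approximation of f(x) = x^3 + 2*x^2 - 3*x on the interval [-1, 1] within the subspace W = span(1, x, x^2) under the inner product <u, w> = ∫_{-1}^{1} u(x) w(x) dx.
g(x) = 2*x^2 - 12*x/5

The best approximation g ∈ W is the orthogonal projection of f onto W. Writing g = a_0 + a_1 x + a_2 x^2, the coefficients solve the normal equations G · a = b where
  G_{ij} = <φ_i, φ_j> and b_i = <f, φ_i>, with φ_0 = 1, φ_1 = x, φ_2 = x^2.
G =
  [2, 0, 2/3]
  [0, 2/3, 0]
  [2/3, 0, 2/5],
b = (4/3, -8/5, 4/5).
Solving gives a_0 = 0, a_1 = -12/5, a_2 = 2, so
  g(x) = 2*x^2 - 12*x/5.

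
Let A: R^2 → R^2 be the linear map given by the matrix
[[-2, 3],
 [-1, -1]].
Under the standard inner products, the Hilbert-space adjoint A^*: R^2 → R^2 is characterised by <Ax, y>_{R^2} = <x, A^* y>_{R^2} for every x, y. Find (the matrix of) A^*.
A^* = A^T =
[[-2, -1],
 [3, -1]]

For real matrices with standard dot products, the defining identity <Ax, y> = <x, A^* y> gives (Ax)^T y = x^T (A^*) y, i.e. x^T A^T y = x^T (A^*) y. Since this holds for all x, y, we must have A^* = A^T. Therefore
A^* =
[[-2, -1],
 [3, -1]].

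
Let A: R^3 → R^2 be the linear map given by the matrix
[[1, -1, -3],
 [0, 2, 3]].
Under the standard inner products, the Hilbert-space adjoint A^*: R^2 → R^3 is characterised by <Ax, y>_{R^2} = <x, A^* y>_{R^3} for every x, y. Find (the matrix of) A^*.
A^* = A^T =
[[1, 0],
 [-1, 2],
 [-3, 3]]

For real matrices with standard dot products, the defining identity <Ax, y> = <x, A^* y> gives (Ax)^T y = x^T (A^*) y, i.e. x^T A^T y = x^T (A^*) y. Since this holds for all x, y, we must have A^* = A^T. Therefore
A^* =
[[1, 0],
 [-1, 2],
 [-3, 3]].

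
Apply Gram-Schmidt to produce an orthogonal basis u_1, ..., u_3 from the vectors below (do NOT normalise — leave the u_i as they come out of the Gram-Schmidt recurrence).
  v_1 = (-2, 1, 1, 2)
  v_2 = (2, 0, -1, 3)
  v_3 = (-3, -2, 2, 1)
Orthogonal basis:
  u_1 = (-2, 1, 1, 2)
  u_2 = (11/5, -1/10, -11/10, 14/5)
  u_3 = (-67/139, -395/139, 103/139, 79/139)

Apply the Gram-Schmidt recurrence
  u_1 = v_1
  u_i = v_i − Σ_{j<i} ((v_i · u_j) / (u_j · u_j)) · u_j.

Step by step this gives:
  u_1 = (-2, 1, 1, 2)
  u_2 = (11/5, -1/10, -11/10, 14/5)
  u_3 = (-67/139, -395/139, 103/139, 79/139)

Orthogonality check:
  u_2 · u_1 = 0 (should be 0)
  u_3 · u_1 = 0 (should be 0)
  u_3 · u_2 = 0 (should be 0)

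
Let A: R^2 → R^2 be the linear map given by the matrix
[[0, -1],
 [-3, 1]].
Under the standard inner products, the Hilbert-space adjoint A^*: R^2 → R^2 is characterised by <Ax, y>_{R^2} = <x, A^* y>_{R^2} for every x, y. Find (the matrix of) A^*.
A^* = A^T =
[[0, -3],
 [-1, 1]]

For real matrices with standard dot products, the defining identity <Ax, y> = <x, A^* y> gives (Ax)^T y = x^T (A^*) y, i.e. x^T A^T y = x^T (A^*) y. Since this holds for all x, y, we must have A^* = A^T. Therefore
A^* =
[[0, -3],
 [-1, 1]].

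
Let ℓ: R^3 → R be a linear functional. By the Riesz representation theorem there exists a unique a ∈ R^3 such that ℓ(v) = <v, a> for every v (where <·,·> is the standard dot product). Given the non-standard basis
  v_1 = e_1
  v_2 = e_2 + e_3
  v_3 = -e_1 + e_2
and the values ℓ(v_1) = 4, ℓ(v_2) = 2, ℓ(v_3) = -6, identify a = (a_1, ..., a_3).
a = (4, -2, 4)

Write a = (a_1, ..., a_3) in the standard basis. For each basis vector v_i, ℓ(v_i) = <v_i, a> is a linear equation in the a_j's. Collect the n equations into a matrix system V a = ℓ, where row i of V is v_i (expressed in the standard basis). Since V is invertible (lower-triangular with 1s on the diagonal, up to permutation), solve by back-substitution:
  V =
[[1, 0, 0],
 [0, 1, 1],
 [-1, 1, 0]]
  V a = (4, 2, -6)
Solving gives a = (4, -2, 4).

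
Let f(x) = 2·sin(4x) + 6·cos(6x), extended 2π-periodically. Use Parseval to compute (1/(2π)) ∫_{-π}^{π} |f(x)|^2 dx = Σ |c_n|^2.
Σ |c_n|^2 = 20

Expand |f|^2 and use orthogonality of {sin(nx), cos(mx)} on [-π, π]:
  ∫_{-π}^{π} sin(nx)^2 dx = π, ∫ cos(mx)^2 dx = π, and cross terms integrate to 0.
So ∫_{-π}^{π} f(x)^2 dx = 2^2 · π + 6^2 · π = (4 + 36)π.
Divide by 2π: (4 + 36)/2 = 20.
By Parseval, this equals Σ |c_n|^2.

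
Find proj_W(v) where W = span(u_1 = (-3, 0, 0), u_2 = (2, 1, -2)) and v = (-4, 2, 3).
proj_W(v) = (-4, -4/5, 8/5)

Set up U = [u_1 | ... | u_2] ∈ R^(3×2). The projector onto W = col(U) is P = U (U^T U)^(-1) U^T.
Compute U^T U =
  [9, -6]
  [-6, 9],
and U^T v = (12, -12).
Solve U^T U · c = U^T v for the coefficients: c = (4/5, -4/5). The projection is proj_W(v) = U c.
Check: (v - proj_W(v)) · u_1 = 0  (should be 0).
Check: (v - proj_W(v)) · u_2 = 0  (should be 0).
Result: proj_W(v) = (-4, -4/5, 8/5).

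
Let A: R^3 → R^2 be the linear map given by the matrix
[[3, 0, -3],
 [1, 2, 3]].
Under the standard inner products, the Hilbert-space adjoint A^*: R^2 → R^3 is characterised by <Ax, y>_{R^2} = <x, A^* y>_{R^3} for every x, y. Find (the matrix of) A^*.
A^* = A^T =
[[3, 1],
 [0, 2],
 [-3, 3]]

For real matrices with standard dot products, the defining identity <Ax, y> = <x, A^* y> gives (Ax)^T y = x^T (A^*) y, i.e. x^T A^T y = x^T (A^*) y. Since this holds for all x, y, we must have A^* = A^T. Therefore
A^* =
[[3, 1],
 [0, 2],
 [-3, 3]].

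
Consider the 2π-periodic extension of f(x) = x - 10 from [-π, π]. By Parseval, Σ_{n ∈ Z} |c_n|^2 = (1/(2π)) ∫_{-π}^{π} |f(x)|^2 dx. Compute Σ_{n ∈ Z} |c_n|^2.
Σ |c_n|^2 = π^2/3 + 100

Expand and integrate term by term over [-π, π]:
  ∫ (x)^2 dx = 1·(2π^3/3); ∫ 2·1·(-10)·x dx = 0 (odd integrand); ∫ (-10)^2 dx = 100·2π.
So (1/(2π)) ∫_{-π}^{π} (x - 10)^2 dx = 1π^2/3 + 100 = π^2/3 + 100.
Parseval ⇒ Σ |c_n|^2 = π^2/3 + 100.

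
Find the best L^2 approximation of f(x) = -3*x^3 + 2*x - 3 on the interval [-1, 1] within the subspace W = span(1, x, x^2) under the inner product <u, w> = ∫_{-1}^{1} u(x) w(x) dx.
g(x) = x/5 - 3

The best approximation g ∈ W is the orthogonal projection of f onto W. Writing g = a_0 + a_1 x + a_2 x^2, the coefficients solve the normal equations G · a = b where
  G_{ij} = <φ_i, φ_j> and b_i = <f, φ_i>, with φ_0 = 1, φ_1 = x, φ_2 = x^2.
G =
  [2, 0, 2/3]
  [0, 2/3, 0]
  [2/3, 0, 2/5],
b = (-6, 2/15, -2).
Solving gives a_0 = -3, a_1 = 1/5, a_2 = 0, so
  g(x) = x/5 - 3.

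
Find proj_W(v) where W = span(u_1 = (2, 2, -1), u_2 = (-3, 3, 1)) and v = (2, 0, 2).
proj_W(v) = (1, -1/5, -2/5)

Set up U = [u_1 | ... | u_2] ∈ R^(3×2). The projector onto W = col(U) is P = U (U^T U)^(-1) U^T.
Compute U^T U =
  [9, -1]
  [-1, 19],
and U^T v = (2, -4).
Solve U^T U · c = U^T v for the coefficients: c = (1/5, -1/5). The projection is proj_W(v) = U c.
Check: (v - proj_W(v)) · u_1 = 0  (should be 0).
Check: (v - proj_W(v)) · u_2 = 0  (should be 0).
Result: proj_W(v) = (1, -1/5, -2/5).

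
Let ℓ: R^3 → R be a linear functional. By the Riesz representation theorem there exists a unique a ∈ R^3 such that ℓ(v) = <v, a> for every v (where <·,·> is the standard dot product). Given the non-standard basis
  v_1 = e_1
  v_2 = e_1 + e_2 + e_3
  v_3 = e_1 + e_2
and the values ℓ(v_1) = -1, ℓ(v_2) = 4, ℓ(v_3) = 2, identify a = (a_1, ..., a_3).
a = (-1, 3, 2)

Write a = (a_1, ..., a_3) in the standard basis. For each basis vector v_i, ℓ(v_i) = <v_i, a> is a linear equation in the a_j's. Collect the n equations into a matrix system V a = ℓ, where row i of V is v_i (expressed in the standard basis). Since V is invertible (lower-triangular with 1s on the diagonal, up to permutation), solve by back-substitution:
  V =
[[1, 0, 0],
 [1, 1, 1],
 [1, 1, 0]]
  V a = (-1, 4, 2)
Solving gives a = (-1, 3, 2).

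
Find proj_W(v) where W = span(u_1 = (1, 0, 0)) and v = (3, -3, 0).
proj_W(v) = (3, 0, 0)

Set up U = [u_1 | ... | u_1] ∈ R^(3×1). The projector onto W = col(U) is P = U (U^T U)^(-1) U^T.
Compute U^T U =
  [1],
and U^T v = (3).
Solve U^T U · c = U^T v for the coefficients: c = (3). The projection is proj_W(v) = U c.
Check: (v - proj_W(v)) · u_1 = 0  (should be 0).
Result: proj_W(v) = (3, 0, 0).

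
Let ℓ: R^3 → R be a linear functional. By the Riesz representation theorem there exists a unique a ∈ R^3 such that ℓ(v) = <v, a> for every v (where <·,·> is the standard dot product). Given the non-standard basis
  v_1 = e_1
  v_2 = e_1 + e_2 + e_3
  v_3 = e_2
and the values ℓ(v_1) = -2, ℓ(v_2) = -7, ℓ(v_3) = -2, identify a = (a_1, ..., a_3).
a = (-2, -2, -3)

Write a = (a_1, ..., a_3) in the standard basis. For each basis vector v_i, ℓ(v_i) = <v_i, a> is a linear equation in the a_j's. Collect the n equations into a matrix system V a = ℓ, where row i of V is v_i (expressed in the standard basis). Since V is invertible (lower-triangular with 1s on the diagonal, up to permutation), solve by back-substitution:
  V =
[[1, 0, 0],
 [1, 1, 1],
 [0, 1, 0]]
  V a = (-2, -7, -2)
Solving gives a = (-2, -2, -3).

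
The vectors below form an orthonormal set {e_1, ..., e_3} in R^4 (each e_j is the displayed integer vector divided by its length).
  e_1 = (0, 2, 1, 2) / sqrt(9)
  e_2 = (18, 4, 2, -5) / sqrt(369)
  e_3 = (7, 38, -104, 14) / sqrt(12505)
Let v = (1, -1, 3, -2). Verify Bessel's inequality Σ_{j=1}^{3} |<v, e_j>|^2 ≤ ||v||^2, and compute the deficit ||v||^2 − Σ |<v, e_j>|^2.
Σ |<v, e_j>|^2 = 4406/305; ||v||^2 = 15; deficit = 169/305

Write each e_j = u_j / sqrt(<u_j, u_j>) where u_j is the displayed integer vector. Then <v, e_j> = <v, u_j> / sqrt(<u_j, u_j>), so |<v, e_j>|^2 = <v, u_j>^2 / <u_j, u_j>.
Coefficients: <v, e_1> = -3/sqrt(9), <v, e_2> = 30/sqrt(369), <v, e_3> = -371/sqrt(12505).
Square and sum: Σ |<v, e_j>|^2 = 4406/305.
Compute ||v||^2 = v·v = 15.
Deficit = 15 − 4406/305 = 169/305 ≥ 0, confirming Bessel's inequality. (The deficit equals ||v − Σ <v,e_j> e_j||^2, the squared distance from v to span{e_j}.)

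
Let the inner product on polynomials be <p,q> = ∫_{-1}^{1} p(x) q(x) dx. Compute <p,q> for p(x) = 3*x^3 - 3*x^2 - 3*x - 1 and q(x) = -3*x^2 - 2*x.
<p,q> = 36/5

Expand the product: p(x)·q(x) = -9*x^5 + 3*x^4 + 15*x^3 + 9*x^2 + 2*x.
∫_{-1}^{1} of each monomial x^k gives [2/(k+1) if k even, 0 if k odd]. Integrating term-by-term (or equivalently evaluating the antiderivative F(x) = -3*x^6/2 + 3*x^5/5 + 15*x^4/4 + 3*x^3 + x^2 at the endpoints):
  F(1) − F(−1) = 137/20 − (-7/20) = 36/5.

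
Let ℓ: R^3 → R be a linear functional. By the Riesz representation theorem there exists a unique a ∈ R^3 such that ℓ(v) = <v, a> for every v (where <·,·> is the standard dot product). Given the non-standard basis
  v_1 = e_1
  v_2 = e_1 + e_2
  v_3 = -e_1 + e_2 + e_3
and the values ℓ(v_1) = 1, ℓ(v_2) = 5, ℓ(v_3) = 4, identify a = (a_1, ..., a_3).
a = (1, 4, 1)

Write a = (a_1, ..., a_3) in the standard basis. For each basis vector v_i, ℓ(v_i) = <v_i, a> is a linear equation in the a_j's. Collect the n equations into a matrix system V a = ℓ, where row i of V is v_i (expressed in the standard basis). Since V is invertible (lower-triangular with 1s on the diagonal, up to permutation), solve by back-substitution:
  V =
[[1, 0, 0],
 [1, 1, 0],
 [-1, 1, 1]]
  V a = (1, 5, 4)
Solving gives a = (1, 4, 1).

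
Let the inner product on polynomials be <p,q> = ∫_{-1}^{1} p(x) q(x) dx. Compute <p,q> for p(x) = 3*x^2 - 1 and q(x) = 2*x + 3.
<p,q> = 0

Expand the product: p(x)·q(x) = 6*x^3 + 9*x^2 - 2*x - 3.
∫_{-1}^{1} of each monomial x^k gives [2/(k+1) if k even, 0 if k odd]. Integrating term-by-term (or equivalently evaluating the antiderivative F(x) = 3*x^4/2 + 3*x^3 - x^2 - 3*x at the endpoints):
  F(1) − F(−1) = 1/2 − (1/2) = 0.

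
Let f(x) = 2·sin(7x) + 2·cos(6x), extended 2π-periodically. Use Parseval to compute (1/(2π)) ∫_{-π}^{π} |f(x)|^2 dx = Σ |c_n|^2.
Σ |c_n|^2 = 4

Expand |f|^2 and use orthogonality of {sin(nx), cos(mx)} on [-π, π]:
  ∫_{-π}^{π} sin(nx)^2 dx = π, ∫ cos(mx)^2 dx = π, and cross terms integrate to 0.
So ∫_{-π}^{π} f(x)^2 dx = 2^2 · π + 2^2 · π = (4 + 4)π.
Divide by 2π: (4 + 4)/2 = 4.
By Parseval, this equals Σ |c_n|^2.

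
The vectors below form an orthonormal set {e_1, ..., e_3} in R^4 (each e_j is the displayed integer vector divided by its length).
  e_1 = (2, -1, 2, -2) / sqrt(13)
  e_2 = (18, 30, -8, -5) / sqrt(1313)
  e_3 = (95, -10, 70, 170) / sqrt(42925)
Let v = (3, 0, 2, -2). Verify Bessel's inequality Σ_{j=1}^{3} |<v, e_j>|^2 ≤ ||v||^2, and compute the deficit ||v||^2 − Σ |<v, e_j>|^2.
Σ |<v, e_j>|^2 = 17; ||v||^2 = 17; deficit = 0

Write each e_j = u_j / sqrt(<u_j, u_j>) where u_j is the displayed integer vector. Then <v, e_j> = <v, u_j> / sqrt(<u_j, u_j>), so |<v, e_j>|^2 = <v, u_j>^2 / <u_j, u_j>.
Coefficients: <v, e_1> = 14/sqrt(13), <v, e_2> = 48/sqrt(1313), <v, e_3> = 85/sqrt(42925).
Square and sum: Σ |<v, e_j>|^2 = 17.
Compute ||v||^2 = v·v = 17.
Deficit = 17 − 17 = 0 ≥ 0, confirming Bessel's inequality. (The deficit equals ||v − Σ <v,e_j> e_j||^2, the squared distance from v to span{e_j}.)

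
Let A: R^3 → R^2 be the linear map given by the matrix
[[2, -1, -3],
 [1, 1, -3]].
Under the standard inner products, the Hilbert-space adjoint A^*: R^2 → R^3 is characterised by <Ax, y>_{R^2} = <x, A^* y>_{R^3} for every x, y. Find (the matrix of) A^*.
A^* = A^T =
[[2, 1],
 [-1, 1],
 [-3, -3]]

For real matrices with standard dot products, the defining identity <Ax, y> = <x, A^* y> gives (Ax)^T y = x^T (A^*) y, i.e. x^T A^T y = x^T (A^*) y. Since this holds for all x, y, we must have A^* = A^T. Therefore
A^* =
[[2, 1],
 [-1, 1],
 [-3, -3]].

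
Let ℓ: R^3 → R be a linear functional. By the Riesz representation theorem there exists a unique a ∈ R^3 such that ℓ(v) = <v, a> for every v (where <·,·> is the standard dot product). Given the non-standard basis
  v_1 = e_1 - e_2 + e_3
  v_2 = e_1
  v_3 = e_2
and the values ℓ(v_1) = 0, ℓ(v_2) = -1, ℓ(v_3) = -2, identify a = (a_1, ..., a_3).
a = (-1, -2, -1)

Write a = (a_1, ..., a_3) in the standard basis. For each basis vector v_i, ℓ(v_i) = <v_i, a> is a linear equation in the a_j's. Collect the n equations into a matrix system V a = ℓ, where row i of V is v_i (expressed in the standard basis). Since V is invertible (lower-triangular with 1s on the diagonal, up to permutation), solve by back-substitution:
  V =
[[1, -1, 1],
 [1, 0, 0],
 [0, 1, 0]]
  V a = (0, -1, -2)
Solving gives a = (-1, -2, -1).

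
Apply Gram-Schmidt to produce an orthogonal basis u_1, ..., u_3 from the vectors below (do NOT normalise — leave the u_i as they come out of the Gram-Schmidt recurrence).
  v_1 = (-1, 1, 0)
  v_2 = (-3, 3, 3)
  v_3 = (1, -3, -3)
Orthogonal basis:
  u_1 = (-1, 1, 0)
  u_2 = (0, 0, 3)
  u_3 = (-1, -1, 0)

Apply the Gram-Schmidt recurrence
  u_1 = v_1
  u_i = v_i − Σ_{j<i} ((v_i · u_j) / (u_j · u_j)) · u_j.

Step by step this gives:
  u_1 = (-1, 1, 0)
  u_2 = (0, 0, 3)
  u_3 = (-1, -1, 0)

Orthogonality check:
  u_2 · u_1 = 0 (should be 0)
  u_3 · u_1 = 0 (should be 0)
  u_3 · u_2 = 0 (should be 0)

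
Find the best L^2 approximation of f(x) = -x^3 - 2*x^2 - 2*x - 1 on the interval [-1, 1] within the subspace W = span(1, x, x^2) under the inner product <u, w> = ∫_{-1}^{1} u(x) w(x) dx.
g(x) = -2*x^2 - 13*x/5 - 1

The best approximation g ∈ W is the orthogonal projection of f onto W. Writing g = a_0 + a_1 x + a_2 x^2, the coefficients solve the normal equations G · a = b where
  G_{ij} = <φ_i, φ_j> and b_i = <f, φ_i>, with φ_0 = 1, φ_1 = x, φ_2 = x^2.
G =
  [2, 0, 2/3]
  [0, 2/3, 0]
  [2/3, 0, 2/5],
b = (-10/3, -26/15, -22/15).
Solving gives a_0 = -1, a_1 = -13/5, a_2 = -2, so
  g(x) = -2*x^2 - 13*x/5 - 1.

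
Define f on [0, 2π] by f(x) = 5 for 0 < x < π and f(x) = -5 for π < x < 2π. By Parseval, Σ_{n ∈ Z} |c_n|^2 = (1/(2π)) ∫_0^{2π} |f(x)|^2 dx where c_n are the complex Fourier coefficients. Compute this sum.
Σ |c_n|^2 = 25

Parseval equates the L^2 energy of f (normalised by 1/(2π)) with the ℓ^2 sum of its Fourier coefficients: (1/(2π)) ∫_0^{2π} |f|^2 = Σ |c_n|^2.
Compute the left side: (1/(2π)) [∫_0^π 5^2 dx + ∫_π^{2π} (-5)^2 dx] = (1/(2π)) · (25π + 25π) = (25 + 25)/2 = 25.
So Σ_{n ∈ Z} |c_n|^2 = 25.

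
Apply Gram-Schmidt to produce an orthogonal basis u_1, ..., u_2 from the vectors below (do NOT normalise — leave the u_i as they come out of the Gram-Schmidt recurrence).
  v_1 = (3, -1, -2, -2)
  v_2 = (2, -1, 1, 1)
Orthogonal basis:
  u_1 = (3, -1, -2, -2)
  u_2 = (3/2, -5/6, 4/3, 4/3)

Apply the Gram-Schmidt recurrence
  u_1 = v_1
  u_i = v_i − Σ_{j<i} ((v_i · u_j) / (u_j · u_j)) · u_j.

Step by step this gives:
  u_1 = (3, -1, -2, -2)
  u_2 = (3/2, -5/6, 4/3, 4/3)

Orthogonality check:
  u_2 · u_1 = 0 (should be 0)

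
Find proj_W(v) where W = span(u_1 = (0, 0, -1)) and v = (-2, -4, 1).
proj_W(v) = (0, 0, 1)

Set up U = [u_1 | ... | u_1] ∈ R^(3×1). The projector onto W = col(U) is P = U (U^T U)^(-1) U^T.
Compute U^T U =
  [1],
and U^T v = (-1).
Solve U^T U · c = U^T v for the coefficients: c = (-1). The projection is proj_W(v) = U c.
Check: (v - proj_W(v)) · u_1 = 0  (should be 0).
Result: proj_W(v) = (0, 0, 1).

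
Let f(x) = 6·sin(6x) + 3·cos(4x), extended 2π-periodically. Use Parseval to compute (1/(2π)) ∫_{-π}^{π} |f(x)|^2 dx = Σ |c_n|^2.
Σ |c_n|^2 = 45/2

Expand |f|^2 and use orthogonality of {sin(nx), cos(mx)} on [-π, π]:
  ∫_{-π}^{π} sin(nx)^2 dx = π, ∫ cos(mx)^2 dx = π, and cross terms integrate to 0.
So ∫_{-π}^{π} f(x)^2 dx = 6^2 · π + 3^2 · π = (36 + 9)π.
Divide by 2π: (36 + 9)/2 = 45/2.
By Parseval, this equals Σ |c_n|^2.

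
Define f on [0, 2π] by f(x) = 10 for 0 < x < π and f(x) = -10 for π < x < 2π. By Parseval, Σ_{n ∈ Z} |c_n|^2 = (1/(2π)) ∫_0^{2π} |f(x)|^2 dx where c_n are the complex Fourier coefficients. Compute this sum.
Σ |c_n|^2 = 100

Parseval equates the L^2 energy of f (normalised by 1/(2π)) with the ℓ^2 sum of its Fourier coefficients: (1/(2π)) ∫_0^{2π} |f|^2 = Σ |c_n|^2.
Compute the left side: (1/(2π)) [∫_0^π 10^2 dx + ∫_π^{2π} (-10)^2 dx] = (1/(2π)) · (100π + 100π) = (100 + 100)/2 = 100.
So Σ_{n ∈ Z} |c_n|^2 = 100.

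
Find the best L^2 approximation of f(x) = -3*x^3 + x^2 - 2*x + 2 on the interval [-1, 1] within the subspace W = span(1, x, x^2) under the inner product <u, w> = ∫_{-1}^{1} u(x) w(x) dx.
g(x) = x^2 - 19*x/5 + 2

The best approximation g ∈ W is the orthogonal projection of f onto W. Writing g = a_0 + a_1 x + a_2 x^2, the coefficients solve the normal equations G · a = b where
  G_{ij} = <φ_i, φ_j> and b_i = <f, φ_i>, with φ_0 = 1, φ_1 = x, φ_2 = x^2.
G =
  [2, 0, 2/3]
  [0, 2/3, 0]
  [2/3, 0, 2/5],
b = (14/3, -38/15, 26/15).
Solving gives a_0 = 2, a_1 = -19/5, a_2 = 1, so
  g(x) = x^2 - 19*x/5 + 2.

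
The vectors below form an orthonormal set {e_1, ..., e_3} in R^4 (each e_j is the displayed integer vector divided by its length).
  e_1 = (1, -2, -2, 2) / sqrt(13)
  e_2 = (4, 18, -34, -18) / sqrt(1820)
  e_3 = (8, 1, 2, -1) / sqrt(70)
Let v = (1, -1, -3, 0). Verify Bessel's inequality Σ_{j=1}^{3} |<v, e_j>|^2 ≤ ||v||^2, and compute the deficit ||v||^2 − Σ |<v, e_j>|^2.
Σ |<v, e_j>|^2 = 21/2; ||v||^2 = 11; deficit = 1/2

Write each e_j = u_j / sqrt(<u_j, u_j>) where u_j is the displayed integer vector. Then <v, e_j> = <v, u_j> / sqrt(<u_j, u_j>), so |<v, e_j>|^2 = <v, u_j>^2 / <u_j, u_j>.
Coefficients: <v, e_1> = 9/sqrt(13), <v, e_2> = 88/sqrt(1820), <v, e_3> = 1/sqrt(70).
Square and sum: Σ |<v, e_j>|^2 = 21/2.
Compute ||v||^2 = v·v = 11.
Deficit = 11 − 21/2 = 1/2 ≥ 0, confirming Bessel's inequality. (The deficit equals ||v − Σ <v,e_j> e_j||^2, the squared distance from v to span{e_j}.)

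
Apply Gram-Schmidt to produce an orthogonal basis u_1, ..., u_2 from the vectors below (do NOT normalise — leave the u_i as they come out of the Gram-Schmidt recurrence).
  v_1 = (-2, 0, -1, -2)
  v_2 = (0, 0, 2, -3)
Orthogonal basis:
  u_1 = (-2, 0, -1, -2)
  u_2 = (8/9, 0, 22/9, -19/9)

Apply the Gram-Schmidt recurrence
  u_1 = v_1
  u_i = v_i − Σ_{j<i} ((v_i · u_j) / (u_j · u_j)) · u_j.

Step by step this gives:
  u_1 = (-2, 0, -1, -2)
  u_2 = (8/9, 0, 22/9, -19/9)

Orthogonality check:
  u_2 · u_1 = 0 (should be 0)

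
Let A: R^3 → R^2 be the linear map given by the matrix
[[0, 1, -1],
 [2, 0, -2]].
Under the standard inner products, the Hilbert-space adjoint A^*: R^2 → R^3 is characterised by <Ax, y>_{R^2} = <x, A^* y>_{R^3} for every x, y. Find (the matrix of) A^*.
A^* = A^T =
[[0, 2],
 [1, 0],
 [-1, -2]]

For real matrices with standard dot products, the defining identity <Ax, y> = <x, A^* y> gives (Ax)^T y = x^T (A^*) y, i.e. x^T A^T y = x^T (A^*) y. Since this holds for all x, y, we must have A^* = A^T. Therefore
A^* =
[[0, 2],
 [1, 0],
 [-1, -2]].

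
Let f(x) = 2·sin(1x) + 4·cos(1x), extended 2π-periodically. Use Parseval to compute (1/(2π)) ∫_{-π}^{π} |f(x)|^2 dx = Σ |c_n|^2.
Σ |c_n|^2 = 10

Expand |f|^2 and use orthogonality of {sin(nx), cos(mx)} on [-π, π]:
  ∫_{-π}^{π} sin(nx)^2 dx = π, ∫ cos(mx)^2 dx = π, and cross terms integrate to 0.
So ∫_{-π}^{π} f(x)^2 dx = 2^2 · π + 4^2 · π = (4 + 16)π.
Divide by 2π: (4 + 16)/2 = 10.
By Parseval, this equals Σ |c_n|^2.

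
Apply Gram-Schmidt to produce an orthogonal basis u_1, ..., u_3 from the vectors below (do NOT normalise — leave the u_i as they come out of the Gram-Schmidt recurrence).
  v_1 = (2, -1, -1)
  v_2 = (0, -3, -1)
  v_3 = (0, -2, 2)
Orthogonal basis:
  u_1 = (2, -1, -1)
  u_2 = (-4/3, -7/3, -1/3)
  u_3 = (8/11, -8/11, 24/11)

Apply the Gram-Schmidt recurrence
  u_1 = v_1
  u_i = v_i − Σ_{j<i} ((v_i · u_j) / (u_j · u_j)) · u_j.

Step by step this gives:
  u_1 = (2, -1, -1)
  u_2 = (-4/3, -7/3, -1/3)
  u_3 = (8/11, -8/11, 24/11)

Orthogonality check:
  u_2 · u_1 = 0 (should be 0)
  u_3 · u_1 = 0 (should be 0)
  u_3 · u_2 = 0 (should be 0)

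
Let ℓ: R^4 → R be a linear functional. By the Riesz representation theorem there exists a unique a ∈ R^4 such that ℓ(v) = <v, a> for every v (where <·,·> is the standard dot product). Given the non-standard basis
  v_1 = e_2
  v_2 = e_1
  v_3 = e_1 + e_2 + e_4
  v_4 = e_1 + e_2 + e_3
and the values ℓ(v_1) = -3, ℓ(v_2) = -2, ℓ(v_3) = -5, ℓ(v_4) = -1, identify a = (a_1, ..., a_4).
a = (-2, -3, 4, 0)

Write a = (a_1, ..., a_4) in the standard basis. For each basis vector v_i, ℓ(v_i) = <v_i, a> is a linear equation in the a_j's. Collect the n equations into a matrix system V a = ℓ, where row i of V is v_i (expressed in the standard basis). Since V is invertible (lower-triangular with 1s on the diagonal, up to permutation), solve by back-substitution:
  V =
[[0, 1, 0, 0],
 [1, 0, 0, 0],
 [1, 1, 0, 1],
 [1, 1, 1, 0]]
  V a = (-3, -2, -5, -1)
Solving gives a = (-2, -3, 4, 0).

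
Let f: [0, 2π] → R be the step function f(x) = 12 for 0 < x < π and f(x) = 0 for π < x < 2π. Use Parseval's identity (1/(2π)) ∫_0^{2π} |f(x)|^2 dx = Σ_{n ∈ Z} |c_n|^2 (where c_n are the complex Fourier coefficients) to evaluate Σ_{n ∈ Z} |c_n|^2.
Σ |c_n|^2 = 72

Parseval equates the L^2 energy of f (normalised by 1/(2π)) with the ℓ^2 sum of its Fourier coefficients: (1/(2π)) ∫_0^{2π} |f|^2 = Σ |c_n|^2.
Compute the left side: (1/(2π)) [∫_0^π 12^2 dx + ∫_π^{2π} 0^2 dx] = (1/(2π)) · (144π + 0π) = (144 + 0)/2 = 72.
So Σ_{n ∈ Z} |c_n|^2 = 72.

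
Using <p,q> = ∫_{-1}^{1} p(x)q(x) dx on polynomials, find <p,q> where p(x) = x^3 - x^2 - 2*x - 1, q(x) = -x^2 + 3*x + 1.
<p,q> = -22/5

Expand the product: p(x)·q(x) = -x^5 + 4*x^4 - 6*x^2 - 5*x - 1.
∫_{-1}^{1} of each monomial x^k gives [2/(k+1) if k even, 0 if k odd]. Integrating term-by-term (or equivalently evaluating the antiderivative F(x) = -x^6/6 + 4*x^5/5 - 2*x^3 - 5*x^2/2 - x at the endpoints):
  F(1) − F(−1) = -73/15 − (-7/15) = -22/5.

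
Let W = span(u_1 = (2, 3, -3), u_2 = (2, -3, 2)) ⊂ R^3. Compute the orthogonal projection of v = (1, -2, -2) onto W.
proj_W(v) = (376/253, -96/253, -14/253)

Set up U = [u_1 | ... | u_2] ∈ R^(3×2). The projector onto W = col(U) is P = U (U^T U)^(-1) U^T.
Compute U^T U =
  [22, -11]
  [-11, 17],
and U^T v = (2, 4).
Solve U^T U · c = U^T v for the coefficients: c = (78/253, 10/23). The projection is proj_W(v) = U c.
Check: (v - proj_W(v)) · u_1 = 0  (should be 0).
Check: (v - proj_W(v)) · u_2 = 0  (should be 0).
Result: proj_W(v) = (376/253, -96/253, -14/253).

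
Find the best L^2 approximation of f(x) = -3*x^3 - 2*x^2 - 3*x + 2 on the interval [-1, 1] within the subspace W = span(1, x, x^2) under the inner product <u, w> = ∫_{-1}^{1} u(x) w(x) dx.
g(x) = -2*x^2 - 24*x/5 + 2

The best approximation g ∈ W is the orthogonal projection of f onto W. Writing g = a_0 + a_1 x + a_2 x^2, the coefficients solve the normal equations G · a = b where
  G_{ij} = <φ_i, φ_j> and b_i = <f, φ_i>, with φ_0 = 1, φ_1 = x, φ_2 = x^2.
G =
  [2, 0, 2/3]
  [0, 2/3, 0]
  [2/3, 0, 2/5],
b = (8/3, -16/5, 8/15).
Solving gives a_0 = 2, a_1 = -24/5, a_2 = -2, so
  g(x) = -2*x^2 - 24*x/5 + 2.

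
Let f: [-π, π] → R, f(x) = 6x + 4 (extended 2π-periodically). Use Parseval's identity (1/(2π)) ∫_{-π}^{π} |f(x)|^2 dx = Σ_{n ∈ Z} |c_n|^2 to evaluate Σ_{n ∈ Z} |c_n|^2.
Σ |c_n|^2 = 12π^2 + 16

Expand and integrate term by term over [-π, π]:
  ∫ (6x)^2 dx = 36·(2π^3/3); ∫ 2·6·(4)·x dx = 0 (odd integrand); ∫ 4^2 dx = 16·2π.
So (1/(2π)) ∫_{-π}^{π} (6x + 4)^2 dx = 36π^2/3 + 16 = 12π^2 + 16.
Parseval ⇒ Σ |c_n|^2 = 12π^2 + 16.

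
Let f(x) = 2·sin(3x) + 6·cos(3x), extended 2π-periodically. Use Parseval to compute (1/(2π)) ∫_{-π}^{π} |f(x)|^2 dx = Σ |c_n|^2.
Σ |c_n|^2 = 20

Expand |f|^2 and use orthogonality of {sin(nx), cos(mx)} on [-π, π]:
  ∫_{-π}^{π} sin(nx)^2 dx = π, ∫ cos(mx)^2 dx = π, and cross terms integrate to 0.
So ∫_{-π}^{π} f(x)^2 dx = 2^2 · π + 6^2 · π = (4 + 36)π.
Divide by 2π: (4 + 36)/2 = 20.
By Parseval, this equals Σ |c_n|^2.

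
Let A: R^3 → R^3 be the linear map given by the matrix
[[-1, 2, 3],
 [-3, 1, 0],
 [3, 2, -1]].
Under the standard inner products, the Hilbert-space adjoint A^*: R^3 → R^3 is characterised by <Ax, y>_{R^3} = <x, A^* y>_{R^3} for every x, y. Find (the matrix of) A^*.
A^* = A^T =
[[-1, -3, 3],
 [2, 1, 2],
 [3, 0, -1]]

For real matrices with standard dot products, the defining identity <Ax, y> = <x, A^* y> gives (Ax)^T y = x^T (A^*) y, i.e. x^T A^T y = x^T (A^*) y. Since this holds for all x, y, we must have A^* = A^T. Therefore
A^* =
[[-1, -3, 3],
 [2, 1, 2],
 [3, 0, -1]].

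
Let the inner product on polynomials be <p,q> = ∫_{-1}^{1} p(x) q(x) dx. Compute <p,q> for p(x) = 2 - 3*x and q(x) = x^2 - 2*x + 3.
<p,q> = 52/3

Expand the product: p(x)·q(x) = -3*x^3 + 8*x^2 - 13*x + 6.
∫_{-1}^{1} of each monomial x^k gives [2/(k+1) if k even, 0 if k odd]. Integrating term-by-term (or equivalently evaluating the antiderivative F(x) = -3*x^4/4 + 8*x^3/3 - 13*x^2/2 + 6*x at the endpoints):
  F(1) − F(−1) = 17/12 − (-191/12) = 52/3.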